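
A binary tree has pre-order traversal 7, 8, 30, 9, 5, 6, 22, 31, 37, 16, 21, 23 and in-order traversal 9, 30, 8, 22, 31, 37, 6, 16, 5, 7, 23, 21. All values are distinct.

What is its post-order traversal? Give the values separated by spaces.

9 30 37 31 22 16 6 5 8 23 21 7

The first element of pre-order is the root; it splits in-order into left and right subtrees.
Root 7: left subtree has 9 nodes {9, 30, 8, 22, 31, 37, 6, 16, 5}, right has 2 {23, 21}.
  Root 8: left subtree has 2 nodes {9, 30}, right has 6 {22, 31, 37, 6, 16, 5}.
    Root 30: left subtree has 1 node {9}, right has 0 { }.
    Root 5: left subtree has 5 nodes {22, 31, 37, 6, 16}, right has 0 { }.
      Root 6: left subtree has 3 nodes {22, 31, 37}, right has 1 {16}.
        Root 22: left subtree has 0 nodes { }, right has 2 {31, 37}.
          Root 31: left subtree has 0 nodes { }, right has 1 {37}.
  Root 21: left subtree has 1 node {23}, right has 0 { }.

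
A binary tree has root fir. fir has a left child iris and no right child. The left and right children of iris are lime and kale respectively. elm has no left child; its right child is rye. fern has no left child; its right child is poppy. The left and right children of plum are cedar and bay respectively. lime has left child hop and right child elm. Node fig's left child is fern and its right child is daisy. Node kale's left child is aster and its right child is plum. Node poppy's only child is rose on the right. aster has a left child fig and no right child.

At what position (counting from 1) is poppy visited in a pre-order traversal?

Pre-order visits the node, then its left subtree, then its right subtree.
Visit fir.
At fir: go left to iris.
  Visit iris.
  At iris: go left to lime.
    Visit lime.
    At lime: go left to hop.
      hop is a leaf — visit hop.
    At lime: go right to elm.
      Visit elm.
      At elm: no left child.
      At elm: go right to rye.
        rye is a leaf — visit rye.
  At iris: go right to kale.
    Visit kale.
    At kale: go left to aster.
      Visit aster.
      At aster: go left to fig.
        Visit fig.
        At fig: go left to fern.
          Visit fern.
          At fern: no left child.
          At fern: go right to poppy.
            Visit poppy.
            At poppy: no left child.
            At poppy: go right to rose.
              rose is a leaf — visit rose.
        At fig: go right to daisy.
          daisy is a leaf — visit daisy.
      At aster: no right child.
    At kale: go right to plum.
      Visit plum.
      At plum: go left to cedar.
        cedar is a leaf — visit cedar.
      At plum: go right to bay.
        bay is a leaf — visit bay.
At fir: no right child.
Full pre-order sequence: fir, iris, lime, hop, elm, rye, kale, aster, fig, fern, poppy, rose, daisy, plum, cedar, bay.

11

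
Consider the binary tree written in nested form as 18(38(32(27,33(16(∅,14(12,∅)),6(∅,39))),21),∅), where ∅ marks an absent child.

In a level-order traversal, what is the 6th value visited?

33

Level-order visits nodes level by level from the root, left to right within each level.
Level 0: 18
Level 1: 38
Level 2: 32, 21
Level 3: 27, 33
Level 4: 16, 6
Level 5: 14, 39
Level 6: 12
Full level-order sequence: 18, 38, 32, 21, 27, 33, 16, 6, 14, 39, 12.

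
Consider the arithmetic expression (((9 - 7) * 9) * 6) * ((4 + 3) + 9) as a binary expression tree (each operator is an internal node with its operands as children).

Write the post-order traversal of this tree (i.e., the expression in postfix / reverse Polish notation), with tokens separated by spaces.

Post-order on an expression tree gives postfix notation: for each operator, emit left operand, right operand, then the operator.

9 7 - 9 * 6 * 4 3 + 9 + *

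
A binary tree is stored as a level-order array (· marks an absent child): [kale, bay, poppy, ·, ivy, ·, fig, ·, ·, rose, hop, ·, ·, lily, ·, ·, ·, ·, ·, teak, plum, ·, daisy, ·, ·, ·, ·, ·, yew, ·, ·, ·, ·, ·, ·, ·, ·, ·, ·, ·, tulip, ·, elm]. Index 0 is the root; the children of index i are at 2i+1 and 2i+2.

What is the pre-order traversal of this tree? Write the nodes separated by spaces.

Pre-order visits the node, then its left subtree, then its right subtree.
Visit kale.
At kale: go left to bay.
  Visit bay.
  At bay: no left child.
  At bay: go right to ivy.
    Visit ivy.
    At ivy: go left to rose.
      Visit rose.
      At rose: go left to teak.
        Visit teak.
        At teak: no left child.
        At teak: go right to tulip.
          tulip is a leaf — visit tulip.
      At rose: go right to plum.
        Visit plum.
        At plum: no left child.
        At plum: go right to elm.
          elm is a leaf — visit elm.
    At ivy: go right to hop.
      Visit hop.
      At hop: no left child.
      At hop: go right to daisy.
        daisy is a leaf — visit daisy.
At kale: go right to poppy.
  Visit poppy.
  At poppy: no left child.
  At poppy: go right to fig.
    Visit fig.
    At fig: go left to lily.
      Visit lily.
      At lily: no left child.
      At lily: go right to yew.
        yew is a leaf — visit yew.
    At fig: no right child.

kale bay ivy rose teak tulip plum elm hop daisy poppy fig lily yew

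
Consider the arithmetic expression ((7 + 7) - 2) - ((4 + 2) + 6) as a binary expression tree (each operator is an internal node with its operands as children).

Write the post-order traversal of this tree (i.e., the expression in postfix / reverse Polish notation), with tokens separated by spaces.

Post-order on an expression tree gives postfix notation: for each operator, emit left operand, right operand, then the operator.

7 7 + 2 - 4 2 + 6 + -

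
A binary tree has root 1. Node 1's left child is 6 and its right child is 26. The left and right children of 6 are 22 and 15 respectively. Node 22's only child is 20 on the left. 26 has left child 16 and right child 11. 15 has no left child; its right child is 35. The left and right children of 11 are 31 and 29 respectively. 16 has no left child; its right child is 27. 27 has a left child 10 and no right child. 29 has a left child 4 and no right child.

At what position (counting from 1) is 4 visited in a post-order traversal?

Post-order visits the left subtree, then the right subtree, then the node.
At 1: go left to 6.
  At 6: go left to 22.
    At 22: go left to 20.
      20 is a leaf — visit 20.
    At 22: no right child.
    Visit 22.
  At 6: go right to 15.
    At 15: no left child.
    At 15: go right to 35.
      35 is a leaf — visit 35.
    Visit 15.
  Visit 6.
At 1: go right to 26.
  At 26: go left to 16.
    At 16: no left child.
    At 16: go right to 27.
      At 27: go left to 10.
        10 is a leaf — visit 10.
      At 27: no right child.
      Visit 27.
    Visit 16.
  At 26: go right to 11.
    At 11: go left to 31.
      31 is a leaf — visit 31.
    At 11: go right to 29.
      At 29: go left to 4.
        4 is a leaf — visit 4.
      At 29: no right child.
      Visit 29.
    Visit 11.
  Visit 26.
Visit 1.
Full post-order sequence: 20, 22, 35, 15, 6, 10, 27, 16, 31, 4, 29, 11, 26, 1.

10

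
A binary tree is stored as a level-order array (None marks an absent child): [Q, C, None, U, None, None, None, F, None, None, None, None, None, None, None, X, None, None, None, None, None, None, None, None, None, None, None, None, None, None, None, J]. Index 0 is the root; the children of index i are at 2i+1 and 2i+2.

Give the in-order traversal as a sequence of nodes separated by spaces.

In-order visits the left subtree, then the node, then the right subtree.
At Q: go left to C.
  At C: go left to U.
    At U: go left to F.
      At F: go left to X.
        At X: go left to J.
          J is a leaf — visit J.
        Visit X.
        At X: no right child.
      Visit F.
      At F: no right child.
    Visit U.
    At U: no right child.
  Visit C.
  At C: no right child.
Visit Q.
At Q: no right child.

J X F U C Q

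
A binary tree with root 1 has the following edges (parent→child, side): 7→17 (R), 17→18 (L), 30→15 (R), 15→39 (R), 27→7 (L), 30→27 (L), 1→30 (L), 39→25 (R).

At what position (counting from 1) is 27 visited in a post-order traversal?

4

Post-order visits the left subtree, then the right subtree, then the node.
At 1: go left to 30.
  At 30: go left to 27.
    At 27: go left to 7.
      At 7: no left child.
      At 7: go right to 17.
        At 17: go left to 18.
          18 is a leaf — visit 18.
        At 17: no right child.
        Visit 17.
      Visit 7.
    At 27: no right child.
    Visit 27.
  At 30: go right to 15.
    At 15: no left child.
    At 15: go right to 39.
      At 39: no left child.
      At 39: go right to 25.
        25 is a leaf — visit 25.
      Visit 39.
    Visit 15.
  Visit 30.
At 1: no right child.
Visit 1.
Full post-order sequence: 18, 17, 7, 27, 25, 39, 15, 30, 1.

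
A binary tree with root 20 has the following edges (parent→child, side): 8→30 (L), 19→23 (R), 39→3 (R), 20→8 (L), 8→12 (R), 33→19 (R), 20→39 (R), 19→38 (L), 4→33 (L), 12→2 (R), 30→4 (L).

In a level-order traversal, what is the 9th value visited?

33

Level-order visits nodes level by level from the root, left to right within each level.
Level 0: 20
Level 1: 8, 39
Level 2: 30, 12, 3
Level 3: 4, 2
Level 4: 33
Level 5: 19
Level 6: 38, 23
Full level-order sequence: 20, 8, 39, 30, 12, 3, 4, 2, 33, 19, 38, 23.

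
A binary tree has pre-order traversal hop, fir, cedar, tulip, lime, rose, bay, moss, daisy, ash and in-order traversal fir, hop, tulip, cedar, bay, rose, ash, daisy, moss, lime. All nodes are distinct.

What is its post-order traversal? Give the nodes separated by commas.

The first element of pre-order is the root; it splits in-order into left and right subtrees.
Root hop: left subtree has 1 node {fir}, right has 8 {tulip, cedar, bay, rose, ash, daisy, moss, lime}.
  Root cedar: left subtree has 1 node {tulip}, right has 6 {bay, rose, ash, daisy, moss, lime}.
    Root lime: left subtree has 5 nodes {bay, rose, ash, daisy, moss}, right has 0 { }.
      Root rose: left subtree has 1 node {bay}, right has 3 {ash, daisy, moss}.
        Root moss: left subtree has 2 nodes {ash, daisy}, right has 0 { }.
          Root daisy: left subtree has 1 node {ash}, right has 0 { }.

fir, tulip, bay, ash, daisy, moss, rose, lime, cedar, hop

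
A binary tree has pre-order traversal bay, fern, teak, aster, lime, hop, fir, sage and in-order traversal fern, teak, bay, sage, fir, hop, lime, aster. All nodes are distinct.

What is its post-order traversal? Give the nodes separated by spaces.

teak fern sage fir hop lime aster bay

The first element of pre-order is the root; it splits in-order into left and right subtrees.
Root bay: left subtree has 2 nodes {fern, teak}, right has 5 {sage, fir, hop, lime, aster}.
  Root fern: left subtree has 0 nodes { }, right has 1 {teak}.
  Root aster: left subtree has 4 nodes {sage, fir, hop, lime}, right has 0 { }.
    Root lime: left subtree has 3 nodes {sage, fir, hop}, right has 0 { }.
      Root hop: left subtree has 2 nodes {sage, fir}, right has 0 { }.
        Root fir: left subtree has 1 node {sage}, right has 0 { }.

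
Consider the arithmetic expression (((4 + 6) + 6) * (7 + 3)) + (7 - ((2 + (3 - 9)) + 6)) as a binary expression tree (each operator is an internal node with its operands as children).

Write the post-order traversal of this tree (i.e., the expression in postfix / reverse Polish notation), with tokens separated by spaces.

4 6 + 6 + 7 3 + * 7 2 3 9 - + 6 + - +

Post-order on an expression tree gives postfix notation: for each operator, emit left operand, right operand, then the operator.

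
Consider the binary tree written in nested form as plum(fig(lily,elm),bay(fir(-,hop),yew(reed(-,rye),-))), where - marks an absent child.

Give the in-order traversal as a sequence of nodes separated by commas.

lily, fig, elm, plum, fir, hop, bay, reed, rye, yew

In-order visits the left subtree, then the node, then the right subtree.
At plum: go left to fig.
  At fig: go left to lily.
    lily is a leaf — visit lily.
  Visit fig.
  At fig: go right to elm.
    elm is a leaf — visit elm.
Visit plum.
At plum: go right to bay.
  At bay: go left to fir.
    At fir: no left child.
    Visit fir.
    At fir: go right to hop.
      hop is a leaf — visit hop.
  Visit bay.
  At bay: go right to yew.
    At yew: go left to reed.
      At reed: no left child.
      Visit reed.
      At reed: go right to rye.
        rye is a leaf — visit rye.
    Visit yew.
    At yew: no right child.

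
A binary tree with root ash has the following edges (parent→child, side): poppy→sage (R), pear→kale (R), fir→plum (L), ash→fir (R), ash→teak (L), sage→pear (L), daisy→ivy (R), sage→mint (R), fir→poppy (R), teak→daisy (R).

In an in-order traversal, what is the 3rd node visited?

In-order visits the left subtree, then the node, then the right subtree.
At ash: go left to teak.
  At teak: no left child.
  Visit teak.
  At teak: go right to daisy.
    At daisy: no left child.
    Visit daisy.
    At daisy: go right to ivy.
      ivy is a leaf — visit ivy.
Visit ash.
At ash: go right to fir.
  At fir: go left to plum.
    plum is a leaf — visit plum.
  Visit fir.
  At fir: go right to poppy.
    At poppy: no left child.
    Visit poppy.
    At poppy: go right to sage.
      At sage: go left to pear.
        At pear: no left child.
        Visit pear.
        At pear: go right to kale.
          kale is a leaf — visit kale.
      Visit sage.
      At sage: go right to mint.
        mint is a leaf — visit mint.
Full in-order sequence: teak, daisy, ivy, ash, plum, fir, poppy, pear, kale, sage, mint.

ivy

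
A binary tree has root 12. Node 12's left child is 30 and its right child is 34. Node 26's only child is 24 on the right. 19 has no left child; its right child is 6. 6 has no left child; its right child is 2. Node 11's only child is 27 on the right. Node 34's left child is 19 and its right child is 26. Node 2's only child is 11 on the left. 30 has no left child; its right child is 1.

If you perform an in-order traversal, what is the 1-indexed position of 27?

In-order visits the left subtree, then the node, then the right subtree.
At 12: go left to 30.
  At 30: no left child.
  Visit 30.
  At 30: go right to 1.
    1 is a leaf — visit 1.
Visit 12.
At 12: go right to 34.
  At 34: go left to 19.
    At 19: no left child.
    Visit 19.
    At 19: go right to 6.
      At 6: no left child.
      Visit 6.
      At 6: go right to 2.
        At 2: go left to 11.
          At 11: no left child.
          Visit 11.
          At 11: go right to 27.
            27 is a leaf — visit 27.
        Visit 2.
        At 2: no right child.
  Visit 34.
  At 34: go right to 26.
    At 26: no left child.
    Visit 26.
    At 26: go right to 24.
      24 is a leaf — visit 24.
Full in-order sequence: 30, 1, 12, 19, 6, 11, 27, 2, 34, 26, 24.

7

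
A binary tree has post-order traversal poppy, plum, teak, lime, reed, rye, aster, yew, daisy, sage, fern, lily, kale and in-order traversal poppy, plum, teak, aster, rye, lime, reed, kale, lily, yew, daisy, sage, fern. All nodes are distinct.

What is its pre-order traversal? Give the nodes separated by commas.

The last element of post-order is the root; it splits in-order into left and right subtrees.
Root kale: left subtree has 7 nodes {poppy, plum, teak, aster, rye, lime, reed}, right has 5 {lily, yew, daisy, sage, fern}.
  Root aster: left subtree has 3 nodes {poppy, plum, teak}, right has 3 {rye, lime, reed}.
    Root teak: left subtree has 2 nodes {poppy, plum}, right has 0 { }.
      Root plum: left subtree has 1 node {poppy}, right has 0 { }.
    Root rye: left subtree has 0 nodes { }, right has 2 {lime, reed}.
      Root reed: left subtree has 1 node {lime}, right has 0 { }.
  Root lily: left subtree has 0 nodes { }, right has 4 {yew, daisy, sage, fern}.
    Root fern: left subtree has 3 nodes {yew, daisy, sage}, right has 0 { }.
      Root sage: left subtree has 2 nodes {yew, daisy}, right has 0 { }.
        Root daisy: left subtree has 1 node {yew}, right has 0 { }.

kale, aster, teak, plum, poppy, rye, reed, lime, lily, fern, sage, daisy, yew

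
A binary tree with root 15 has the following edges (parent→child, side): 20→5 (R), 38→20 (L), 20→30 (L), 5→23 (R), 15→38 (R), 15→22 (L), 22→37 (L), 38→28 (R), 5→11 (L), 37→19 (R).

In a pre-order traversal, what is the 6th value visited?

Pre-order visits the node, then its left subtree, then its right subtree.
Visit 15.
At 15: go left to 22.
  Visit 22.
  At 22: go left to 37.
    Visit 37.
    At 37: no left child.
    At 37: go right to 19.
      19 is a leaf — visit 19.
  At 22: no right child.
At 15: go right to 38.
  Visit 38.
  At 38: go left to 20.
    Visit 20.
    At 20: go left to 30.
      30 is a leaf — visit 30.
    At 20: go right to 5.
      Visit 5.
      At 5: go left to 11.
        11 is a leaf — visit 11.
      At 5: go right to 23.
        23 is a leaf — visit 23.
  At 38: go right to 28.
    28 is a leaf — visit 28.
Full pre-order sequence: 15, 22, 37, 19, 38, 20, 30, 5, 11, 23, 28.

20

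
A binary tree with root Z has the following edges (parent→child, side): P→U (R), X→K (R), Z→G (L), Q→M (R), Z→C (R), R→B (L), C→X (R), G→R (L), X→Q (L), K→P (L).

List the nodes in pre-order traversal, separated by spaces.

Z G R B C X Q M K P U

Pre-order visits the node, then its left subtree, then its right subtree.
Visit Z.
At Z: go left to G.
  Visit G.
  At G: go left to R.
    Visit R.
    At R: go left to B.
      B is a leaf — visit B.
    At R: no right child.
  At G: no right child.
At Z: go right to C.
  Visit C.
  At C: no left child.
  At C: go right to X.
    Visit X.
    At X: go left to Q.
      Visit Q.
      At Q: no left child.
      At Q: go right to M.
        M is a leaf — visit M.
    At X: go right to K.
      Visit K.
      At K: go left to P.
        Visit P.
        At P: no left child.
        At P: go right to U.
          U is a leaf — visit U.
      At K: no right child.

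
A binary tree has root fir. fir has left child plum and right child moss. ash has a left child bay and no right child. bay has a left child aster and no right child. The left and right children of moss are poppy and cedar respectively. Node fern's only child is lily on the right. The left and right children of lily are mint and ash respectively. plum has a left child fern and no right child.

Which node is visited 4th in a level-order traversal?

Level-order visits nodes level by level from the root, left to right within each level.
Level 0: fir
Level 1: plum, moss
Level 2: fern, poppy, cedar
Level 3: lily
Level 4: mint, ash
Level 5: bay
Level 6: aster
Full level-order sequence: fir, plum, moss, fern, poppy, cedar, lily, mint, ash, bay, aster.

fern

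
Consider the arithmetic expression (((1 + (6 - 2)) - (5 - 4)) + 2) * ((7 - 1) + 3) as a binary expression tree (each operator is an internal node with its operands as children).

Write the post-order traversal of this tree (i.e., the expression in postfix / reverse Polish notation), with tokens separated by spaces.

Post-order on an expression tree gives postfix notation: for each operator, emit left operand, right operand, then the operator.

1 6 2 - + 5 4 - - 2 + 7 1 - 3 + *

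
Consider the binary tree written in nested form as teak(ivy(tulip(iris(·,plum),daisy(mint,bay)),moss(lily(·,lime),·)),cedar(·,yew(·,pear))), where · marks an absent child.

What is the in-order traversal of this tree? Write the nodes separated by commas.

iris, plum, tulip, mint, daisy, bay, ivy, lily, lime, moss, teak, cedar, yew, pear

In-order visits the left subtree, then the node, then the right subtree.
At teak: go left to ivy.
  At ivy: go left to tulip.
    At tulip: go left to iris.
      At iris: no left child.
      Visit iris.
      At iris: go right to plum.
        plum is a leaf — visit plum.
    Visit tulip.
    At tulip: go right to daisy.
      At daisy: go left to mint.
        mint is a leaf — visit mint.
      Visit daisy.
      At daisy: go right to bay.
        bay is a leaf — visit bay.
  Visit ivy.
  At ivy: go right to moss.
    At moss: go left to lily.
      At lily: no left child.
      Visit lily.
      At lily: go right to lime.
        lime is a leaf — visit lime.
    Visit moss.
    At moss: no right child.
Visit teak.
At teak: go right to cedar.
  At cedar: no left child.
  Visit cedar.
  At cedar: go right to yew.
    At yew: no left child.
    Visit yew.
    At yew: go right to pear.
      pear is a leaf — visit pear.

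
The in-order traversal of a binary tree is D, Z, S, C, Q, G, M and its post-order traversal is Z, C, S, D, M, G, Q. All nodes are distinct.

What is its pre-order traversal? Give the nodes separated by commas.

The last element of post-order is the root; it splits in-order into left and right subtrees.
Root Q: left subtree has 4 nodes {D, Z, S, C}, right has 2 {G, M}.
  Root D: left subtree has 0 nodes { }, right has 3 {Z, S, C}.
    Root S: left subtree has 1 node {Z}, right has 1 {C}.
  Root G: left subtree has 0 nodes { }, right has 1 {M}.

Q, D, S, Z, C, G, M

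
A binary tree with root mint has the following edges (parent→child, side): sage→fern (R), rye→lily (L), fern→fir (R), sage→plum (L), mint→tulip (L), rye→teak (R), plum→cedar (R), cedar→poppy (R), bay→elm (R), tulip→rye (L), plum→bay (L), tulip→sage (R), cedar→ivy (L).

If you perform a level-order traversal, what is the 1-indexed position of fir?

Level-order visits nodes level by level from the root, left to right within each level.
Level 0: mint
Level 1: tulip
Level 2: rye, sage
Level 3: lily, teak, plum, fern
Level 4: bay, cedar, fir
Level 5: elm, ivy, poppy
Full level-order sequence: mint, tulip, rye, sage, lily, teak, plum, fern, bay, cedar, fir, elm, ivy, poppy.

11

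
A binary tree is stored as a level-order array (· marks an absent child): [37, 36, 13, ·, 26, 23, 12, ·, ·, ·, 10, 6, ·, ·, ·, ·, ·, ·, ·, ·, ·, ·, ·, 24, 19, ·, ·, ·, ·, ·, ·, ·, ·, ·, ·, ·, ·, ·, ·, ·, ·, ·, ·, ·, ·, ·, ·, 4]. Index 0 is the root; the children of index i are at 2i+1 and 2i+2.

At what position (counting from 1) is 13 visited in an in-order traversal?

10

In-order visits the left subtree, then the node, then the right subtree.
At 37: go left to 36.
  At 36: no left child.
  Visit 36.
  At 36: go right to 26.
    At 26: no left child.
    Visit 26.
    At 26: go right to 10.
      10 is a leaf — visit 10.
Visit 37.
At 37: go right to 13.
  At 13: go left to 23.
    At 23: go left to 6.
      At 6: go left to 24.
        At 24: go left to 4.
          4 is a leaf — visit 4.
        Visit 24.
        At 24: no right child.
      Visit 6.
      At 6: go right to 19.
        19 is a leaf — visit 19.
    Visit 23.
    At 23: no right child.
  Visit 13.
  At 13: go right to 12.
    12 is a leaf — visit 12.
Full in-order sequence: 36, 26, 10, 37, 4, 24, 6, 19, 23, 13, 12.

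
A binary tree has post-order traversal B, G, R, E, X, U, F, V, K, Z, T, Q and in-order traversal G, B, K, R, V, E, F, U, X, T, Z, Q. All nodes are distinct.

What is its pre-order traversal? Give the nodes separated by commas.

The last element of post-order is the root; it splits in-order into left and right subtrees.
Root Q: left subtree has 11 nodes {G, B, K, R, V, E, F, U, X, T, Z}, right has 0 { }.
  Root T: left subtree has 9 nodes {G, B, K, R, V, E, F, U, X}, right has 1 {Z}.
    Root K: left subtree has 2 nodes {G, B}, right has 6 {R, V, E, F, U, X}.
      Root G: left subtree has 0 nodes { }, right has 1 {B}.
      Root V: left subtree has 1 node {R}, right has 4 {E, F, U, X}.
        Root F: left subtree has 1 node {E}, right has 2 {U, X}.
          Root U: left subtree has 0 nodes { }, right has 1 {X}.

Q, T, K, G, B, V, R, F, E, U, X, Z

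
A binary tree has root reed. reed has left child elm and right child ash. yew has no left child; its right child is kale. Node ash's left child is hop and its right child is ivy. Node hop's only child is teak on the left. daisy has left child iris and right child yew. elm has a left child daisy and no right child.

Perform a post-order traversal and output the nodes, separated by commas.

iris, kale, yew, daisy, elm, teak, hop, ivy, ash, reed

Post-order visits the left subtree, then the right subtree, then the node.
At reed: go left to elm.
  At elm: go left to daisy.
    At daisy: go left to iris.
      iris is a leaf — visit iris.
    At daisy: go right to yew.
      At yew: no left child.
      At yew: go right to kale.
        kale is a leaf — visit kale.
      Visit yew.
    Visit daisy.
  At elm: no right child.
  Visit elm.
At reed: go right to ash.
  At ash: go left to hop.
    At hop: go left to teak.
      teak is a leaf — visit teak.
    At hop: no right child.
    Visit hop.
  At ash: go right to ivy.
    ivy is a leaf — visit ivy.
  Visit ash.
Visit reed.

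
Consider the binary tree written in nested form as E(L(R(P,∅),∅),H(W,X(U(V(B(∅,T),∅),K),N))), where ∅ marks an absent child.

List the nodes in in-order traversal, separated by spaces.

P R L E W H B T V U K X N

In-order visits the left subtree, then the node, then the right subtree.
At E: go left to L.
  At L: go left to R.
    At R: go left to P.
      P is a leaf — visit P.
    Visit R.
    At R: no right child.
  Visit L.
  At L: no right child.
Visit E.
At E: go right to H.
  At H: go left to W.
    W is a leaf — visit W.
  Visit H.
  At H: go right to X.
    At X: go left to U.
      At U: go left to V.
        At V: go left to B.
          At B: no left child.
          Visit B.
          At B: go right to T.
            T is a leaf — visit T.
        Visit V.
        At V: no right child.
      Visit U.
      At U: go right to K.
        K is a leaf — visit K.
    Visit X.
    At X: go right to N.
      N is a leaf — visit N.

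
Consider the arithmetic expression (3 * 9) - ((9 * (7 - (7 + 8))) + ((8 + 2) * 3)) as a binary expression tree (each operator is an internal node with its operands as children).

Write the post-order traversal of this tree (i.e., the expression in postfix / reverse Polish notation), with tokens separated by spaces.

Post-order on an expression tree gives postfix notation: for each operator, emit left operand, right operand, then the operator.

3 9 * 9 7 7 8 + - * 8 2 + 3 * + -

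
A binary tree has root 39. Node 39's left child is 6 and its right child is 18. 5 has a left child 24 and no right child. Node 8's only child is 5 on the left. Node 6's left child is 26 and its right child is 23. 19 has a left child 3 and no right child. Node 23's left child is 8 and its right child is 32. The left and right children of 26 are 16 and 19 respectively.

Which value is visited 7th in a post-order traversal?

Post-order visits the left subtree, then the right subtree, then the node.
At 39: go left to 6.
  At 6: go left to 26.
    At 26: go left to 16.
      16 is a leaf — visit 16.
    At 26: go right to 19.
      At 19: go left to 3.
        3 is a leaf — visit 3.
      At 19: no right child.
      Visit 19.
    Visit 26.
  At 6: go right to 23.
    At 23: go left to 8.
      At 8: go left to 5.
        At 5: go left to 24.
          24 is a leaf — visit 24.
        At 5: no right child.
        Visit 5.
      At 8: no right child.
      Visit 8.
    At 23: go right to 32.
      32 is a leaf — visit 32.
    Visit 23.
  Visit 6.
At 39: go right to 18.
  18 is a leaf — visit 18.
Visit 39.
Full post-order sequence: 16, 3, 19, 26, 24, 5, 8, 32, 23, 6, 18, 39.

8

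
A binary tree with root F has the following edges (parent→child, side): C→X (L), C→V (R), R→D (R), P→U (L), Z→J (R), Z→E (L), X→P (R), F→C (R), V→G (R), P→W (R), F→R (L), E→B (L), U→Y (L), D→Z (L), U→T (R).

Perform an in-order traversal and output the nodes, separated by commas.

In-order visits the left subtree, then the node, then the right subtree.
At F: go left to R.
  At R: no left child.
  Visit R.
  At R: go right to D.
    At D: go left to Z.
      At Z: go left to E.
        At E: go left to B.
          B is a leaf — visit B.
        Visit E.
        At E: no right child.
      Visit Z.
      At Z: go right to J.
        J is a leaf — visit J.
    Visit D.
    At D: no right child.
Visit F.
At F: go right to C.
  At C: go left to X.
    At X: no left child.
    Visit X.
    At X: go right to P.
      At P: go left to U.
        At U: go left to Y.
          Y is a leaf — visit Y.
        Visit U.
        At U: go right to T.
          T is a leaf — visit T.
      Visit P.
      At P: go right to W.
        W is a leaf — visit W.
  Visit C.
  At C: go right to V.
    At V: no left child.
    Visit V.
    At V: go right to G.
      G is a leaf — visit G.

R, B, E, Z, J, D, F, X, Y, U, T, P, W, C, V, G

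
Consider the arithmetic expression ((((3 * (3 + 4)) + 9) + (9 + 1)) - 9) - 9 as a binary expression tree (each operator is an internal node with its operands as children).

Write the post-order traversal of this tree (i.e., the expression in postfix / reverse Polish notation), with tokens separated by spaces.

3 3 4 + * 9 + 9 1 + + 9 - 9 -

Post-order on an expression tree gives postfix notation: for each operator, emit left operand, right operand, then the operator.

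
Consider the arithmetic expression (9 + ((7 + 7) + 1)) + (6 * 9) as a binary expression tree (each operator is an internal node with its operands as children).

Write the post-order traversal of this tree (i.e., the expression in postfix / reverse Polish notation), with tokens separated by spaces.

Post-order on an expression tree gives postfix notation: for each operator, emit left operand, right operand, then the operator.

9 7 7 + 1 + + 6 9 * +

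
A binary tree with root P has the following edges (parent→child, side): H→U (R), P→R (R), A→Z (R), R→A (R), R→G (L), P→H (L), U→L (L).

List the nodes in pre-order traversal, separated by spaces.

P H U L R G A Z

Pre-order visits the node, then its left subtree, then its right subtree.
Visit P.
At P: go left to H.
  Visit H.
  At H: no left child.
  At H: go right to U.
    Visit U.
    At U: go left to L.
      L is a leaf — visit L.
    At U: no right child.
At P: go right to R.
  Visit R.
  At R: go left to G.
    G is a leaf — visit G.
  At R: go right to A.
    Visit A.
    At A: no left child.
    At A: go right to Z.
      Z is a leaf — visit Z.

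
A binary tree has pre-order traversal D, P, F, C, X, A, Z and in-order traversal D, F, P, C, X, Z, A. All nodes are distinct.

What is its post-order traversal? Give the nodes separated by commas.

F, Z, A, X, C, P, D

The first element of pre-order is the root; it splits in-order into left and right subtrees.
Root D: left subtree has 0 nodes { }, right has 6 {F, P, C, X, Z, A}.
  Root P: left subtree has 1 node {F}, right has 4 {C, X, Z, A}.
    Root C: left subtree has 0 nodes { }, right has 3 {X, Z, A}.
      Root X: left subtree has 0 nodes { }, right has 2 {Z, A}.
        Root A: left subtree has 1 node {Z}, right has 0 { }.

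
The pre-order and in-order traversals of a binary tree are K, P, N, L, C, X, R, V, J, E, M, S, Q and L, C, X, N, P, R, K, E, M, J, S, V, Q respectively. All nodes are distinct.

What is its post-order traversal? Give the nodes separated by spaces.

The first element of pre-order is the root; it splits in-order into left and right subtrees.
Root K: left subtree has 6 nodes {L, C, X, N, P, R}, right has 6 {E, M, J, S, V, Q}.
  Root P: left subtree has 4 nodes {L, C, X, N}, right has 1 {R}.
    Root N: left subtree has 3 nodes {L, C, X}, right has 0 { }.
      Root L: left subtree has 0 nodes { }, right has 2 {C, X}.
        Root C: left subtree has 0 nodes { }, right has 1 {X}.
  Root V: left subtree has 4 nodes {E, M, J, S}, right has 1 {Q}.
    Root J: left subtree has 2 nodes {E, M}, right has 1 {S}.
      Root E: left subtree has 0 nodes { }, right has 1 {M}.

X C L N R P M E S J Q V K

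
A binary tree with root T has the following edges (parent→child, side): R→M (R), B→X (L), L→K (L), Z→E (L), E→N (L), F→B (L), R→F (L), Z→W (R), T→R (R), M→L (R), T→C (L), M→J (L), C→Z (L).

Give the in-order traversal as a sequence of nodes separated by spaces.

In-order visits the left subtree, then the node, then the right subtree.
At T: go left to C.
  At C: go left to Z.
    At Z: go left to E.
      At E: go left to N.
        N is a leaf — visit N.
      Visit E.
      At E: no right child.
    Visit Z.
    At Z: go right to W.
      W is a leaf — visit W.
  Visit C.
  At C: no right child.
Visit T.
At T: go right to R.
  At R: go left to F.
    At F: go left to B.
      At B: go left to X.
        X is a leaf — visit X.
      Visit B.
      At B: no right child.
    Visit F.
    At F: no right child.
  Visit R.
  At R: go right to M.
    At M: go left to J.
      J is a leaf — visit J.
    Visit M.
    At M: go right to L.
      At L: go left to K.
        K is a leaf — visit K.
      Visit L.
      At L: no right child.

N E Z W C T X B F R J M K L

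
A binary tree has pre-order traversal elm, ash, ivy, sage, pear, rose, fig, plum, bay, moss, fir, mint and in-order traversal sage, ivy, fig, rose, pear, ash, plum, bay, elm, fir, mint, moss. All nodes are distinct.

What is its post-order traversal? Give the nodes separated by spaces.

The first element of pre-order is the root; it splits in-order into left and right subtrees.
Root elm: left subtree has 8 nodes {sage, ivy, fig, rose, pear, ash, plum, bay}, right has 3 {fir, mint, moss}.
  Root ash: left subtree has 5 nodes {sage, ivy, fig, rose, pear}, right has 2 {plum, bay}.
    Root ivy: left subtree has 1 node {sage}, right has 3 {fig, rose, pear}.
      Root pear: left subtree has 2 nodes {fig, rose}, right has 0 { }.
        Root rose: left subtree has 1 node {fig}, right has 0 { }.
    Root plum: left subtree has 0 nodes { }, right has 1 {bay}.
  Root moss: left subtree has 2 nodes {fir, mint}, right has 0 { }.
    Root fir: left subtree has 0 nodes { }, right has 1 {mint}.

sage fig rose pear ivy bay plum ash mint fir moss elm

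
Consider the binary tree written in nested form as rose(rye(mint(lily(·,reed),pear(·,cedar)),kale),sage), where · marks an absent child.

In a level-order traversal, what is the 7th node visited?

Level-order visits nodes level by level from the root, left to right within each level.
Level 0: rose
Level 1: rye, sage
Level 2: mint, kale
Level 3: lily, pear
Level 4: reed, cedar
Full level-order sequence: rose, rye, sage, mint, kale, lily, pear, reed, cedar.

pear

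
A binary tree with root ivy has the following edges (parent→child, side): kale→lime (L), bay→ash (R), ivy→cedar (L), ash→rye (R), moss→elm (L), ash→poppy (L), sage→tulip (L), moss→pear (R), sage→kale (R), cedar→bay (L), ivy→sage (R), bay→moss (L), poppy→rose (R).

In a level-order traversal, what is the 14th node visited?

Level-order visits nodes level by level from the root, left to right within each level.
Level 0: ivy
Level 1: cedar, sage
Level 2: bay, tulip, kale
Level 3: moss, ash, lime
Level 4: elm, pear, poppy, rye
Level 5: rose
Full level-order sequence: ivy, cedar, sage, bay, tulip, kale, moss, ash, lime, elm, pear, poppy, rye, rose.

rose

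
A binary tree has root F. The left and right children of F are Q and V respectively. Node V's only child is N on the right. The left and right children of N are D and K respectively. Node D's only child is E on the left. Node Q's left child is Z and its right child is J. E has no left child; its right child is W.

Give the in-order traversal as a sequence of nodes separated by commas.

In-order visits the left subtree, then the node, then the right subtree.
At F: go left to Q.
  At Q: go left to Z.
    Z is a leaf — visit Z.
  Visit Q.
  At Q: go right to J.
    J is a leaf — visit J.
Visit F.
At F: go right to V.
  At V: no left child.
  Visit V.
  At V: go right to N.
    At N: go left to D.
      At D: go left to E.
        At E: no left child.
        Visit E.
        At E: go right to W.
          W is a leaf — visit W.
      Visit D.
      At D: no right child.
    Visit N.
    At N: go right to K.
      K is a leaf — visit K.

Z, Q, J, F, V, E, W, D, N, K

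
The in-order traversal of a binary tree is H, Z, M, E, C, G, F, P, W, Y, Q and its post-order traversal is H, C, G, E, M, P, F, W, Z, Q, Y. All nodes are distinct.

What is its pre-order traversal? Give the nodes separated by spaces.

The last element of post-order is the root; it splits in-order into left and right subtrees.
Root Y: left subtree has 9 nodes {H, Z, M, E, C, G, F, P, W}, right has 1 {Q}.
  Root Z: left subtree has 1 node {H}, right has 7 {M, E, C, G, F, P, W}.
    Root W: left subtree has 6 nodes {M, E, C, G, F, P}, right has 0 { }.
      Root F: left subtree has 4 nodes {M, E, C, G}, right has 1 {P}.
        Root M: left subtree has 0 nodes { }, right has 3 {E, C, G}.
          Root E: left subtree has 0 nodes { }, right has 2 {C, G}.
            Root G: left subtree has 1 node {C}, right has 0 { }.

Y Z H W F M E G C P Q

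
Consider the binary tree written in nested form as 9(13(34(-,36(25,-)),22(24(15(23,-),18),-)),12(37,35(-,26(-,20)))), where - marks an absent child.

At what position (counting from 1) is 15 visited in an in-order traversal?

6

In-order visits the left subtree, then the node, then the right subtree.
At 9: go left to 13.
  At 13: go left to 34.
    At 34: no left child.
    Visit 34.
    At 34: go right to 36.
      At 36: go left to 25.
        25 is a leaf — visit 25.
      Visit 36.
      At 36: no right child.
  Visit 13.
  At 13: go right to 22.
    At 22: go left to 24.
      At 24: go left to 15.
        At 15: go left to 23.
          23 is a leaf — visit 23.
        Visit 15.
        At 15: no right child.
      Visit 24.
      At 24: go right to 18.
        18 is a leaf — visit 18.
    Visit 22.
    At 22: no right child.
Visit 9.
At 9: go right to 12.
  At 12: go left to 37.
    37 is a leaf — visit 37.
  Visit 12.
  At 12: go right to 35.
    At 35: no left child.
    Visit 35.
    At 35: go right to 26.
      At 26: no left child.
      Visit 26.
      At 26: go right to 20.
        20 is a leaf — visit 20.
Full in-order sequence: 34, 25, 36, 13, 23, 15, 24, 18, 22, 9, 37, 12, 35, 26, 20.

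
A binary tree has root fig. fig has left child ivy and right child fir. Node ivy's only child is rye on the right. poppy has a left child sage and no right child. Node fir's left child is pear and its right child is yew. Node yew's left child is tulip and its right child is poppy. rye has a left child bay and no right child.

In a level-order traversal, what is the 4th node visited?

Level-order visits nodes level by level from the root, left to right within each level.
Level 0: fig
Level 1: ivy, fir
Level 2: rye, pear, yew
Level 3: bay, tulip, poppy
Level 4: sage
Full level-order sequence: fig, ivy, fir, rye, pear, yew, bay, tulip, poppy, sage.

rye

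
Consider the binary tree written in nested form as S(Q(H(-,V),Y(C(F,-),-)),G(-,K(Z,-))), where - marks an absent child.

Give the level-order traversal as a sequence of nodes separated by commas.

S, Q, G, H, Y, K, V, C, Z, F

Level-order visits nodes level by level from the root, left to right within each level.
Level 0: S
Level 1: Q, G
Level 2: H, Y, K
Level 3: V, C, Z
Level 4: F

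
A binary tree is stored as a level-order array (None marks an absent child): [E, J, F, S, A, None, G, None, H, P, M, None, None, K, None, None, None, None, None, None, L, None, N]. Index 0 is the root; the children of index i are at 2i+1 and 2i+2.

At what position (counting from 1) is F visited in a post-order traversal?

Post-order visits the left subtree, then the right subtree, then the node.
At E: go left to J.
  At J: go left to S.
    At S: no left child.
    At S: go right to H.
      H is a leaf — visit H.
    Visit S.
  At J: go right to A.
    At A: go left to P.
      At P: no left child.
      At P: go right to L.
        L is a leaf — visit L.
      Visit P.
    At A: go right to M.
      At M: no left child.
      At M: go right to N.
        N is a leaf — visit N.
      Visit M.
    Visit A.
  Visit J.
At E: go right to F.
  At F: no left child.
  At F: go right to G.
    At G: go left to K.
      K is a leaf — visit K.
    At G: no right child.
    Visit G.
  Visit F.
Visit E.
Full post-order sequence: H, S, L, P, N, M, A, J, K, G, F, E.

11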